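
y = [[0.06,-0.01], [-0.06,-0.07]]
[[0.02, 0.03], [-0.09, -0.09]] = y@[[0.48,  0.69], [0.82,  0.73]]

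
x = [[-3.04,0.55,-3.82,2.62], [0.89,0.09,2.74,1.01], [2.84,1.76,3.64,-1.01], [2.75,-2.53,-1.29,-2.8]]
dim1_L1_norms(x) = [10.03, 4.73, 9.25, 9.37]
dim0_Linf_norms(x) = [3.04, 2.53, 3.82, 2.8]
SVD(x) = [[-0.71, -0.11, -0.22, 0.66], [0.27, -0.36, 0.76, 0.48], [0.61, -0.31, -0.62, 0.4], [0.23, 0.88, 0.07, 0.42]] @ diag([7.7198802354545615, 5.115179927833049, 1.5728850488481538, 0.9968029289893946]) @ [[0.62, 0.01, 0.69, -0.37],[0.3, -0.56, -0.55, -0.55],[-0.15, -0.83, 0.36, 0.40],[0.71, 0.05, -0.29, 0.64]]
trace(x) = -2.11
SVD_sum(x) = [[-3.39,-0.08,-3.81,2.03], [1.28,0.03,1.44,-0.77], [2.89,0.07,3.25,-1.73], [1.11,0.03,1.25,-0.67]] + [[-0.17, 0.31, 0.31, 0.31], [-0.56, 1.02, 1.01, 1.0], [-0.47, 0.87, 0.86, 0.85], [1.36, -2.49, -2.46, -2.44]] + [[0.05, 0.28, -0.12, -0.14], [-0.18, -0.99, 0.43, 0.47], [0.14, 0.80, -0.35, -0.39], [-0.02, -0.09, 0.04, 0.04]] + [[0.47, 0.03, -0.19, 0.42], [0.34, 0.03, -0.14, 0.30], [0.28, 0.02, -0.12, 0.25], [0.30, 0.02, -0.12, 0.27]]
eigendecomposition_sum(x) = [[-0.27+2.22j, -0.55+1.78j, -1.30+2.56j, (0.2+0.96j)],[0.58-0.60j, 0.56-0.40j, 0.96-0.46j, (0.16-0.33j)],[(0.85-1.72j), (0.95-1.28j), (1.78-1.7j), 0.11-0.83j],[(-0.26+2j), -0.51+1.60j, (-1.19+2.3j), 0.17+0.87j]] + [[-0.27-2.22j,(-0.55-1.78j),-1.30-2.56j,0.20-0.96j], [(0.58+0.6j),0.56+0.40j,0.96+0.46j,0.16+0.33j], [0.85+1.72j,0.95+1.28j,1.78+1.70j,0.11+0.83j], [-0.26-2.00j,(-0.51-1.6j),(-1.19-2.3j),0.17-0.87j]] + [[-3.43+0.00j, 3.08+0.00j, -2.33+0.00j, 2.72+0.00j], [-2.20+0.00j, (1.98+0j), (-1.5+0j), (1.75+0j)], [2.47-0.00j, (-2.22-0j), 1.68-0.00j, (-1.96-0j)], [(5.44-0j), (-4.89-0j), 3.70-0.00j, -4.32-0.00j]] + [[0.93-0.00j, (-1.44-0j), 1.11-0.00j, -0.50-0.00j], [1.94-0.00j, -3.01-0.00j, 2.32-0.00j, (-1.05-0j)], [-1.34+0.00j, (2.08+0j), (-1.61+0j), (0.73+0j)], [-2.17+0.00j, 3.37+0.00j, -2.60+0.00j, (1.18+0j)]]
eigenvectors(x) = [[(-0.61+0j), (-0.61-0j), (-0.47+0j), (-0.28+0j)], [(0.18+0.14j), 0.18-0.14j, -0.30+0.00j, -0.58+0.00j], [(0.49+0.17j), 0.49-0.17j, 0.34+0.00j, 0.40+0.00j], [(-0.55-0.01j), (-0.55+0.01j), (0.75+0j), (0.65+0j)]]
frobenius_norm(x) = 9.45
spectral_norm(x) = 7.72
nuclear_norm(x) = 15.40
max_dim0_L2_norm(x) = 6.08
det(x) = 61.91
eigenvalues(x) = [(2.25+0.99j), (2.25-0.99j), (-4.09+0j), (-2.51+0j)]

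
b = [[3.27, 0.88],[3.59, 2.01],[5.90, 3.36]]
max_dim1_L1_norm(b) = 9.26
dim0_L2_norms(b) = [7.64, 4.01]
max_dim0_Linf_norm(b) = 5.9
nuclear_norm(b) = 9.38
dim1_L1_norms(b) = [4.15, 5.6, 9.26]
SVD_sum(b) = [[2.94, 1.52], [3.65, 1.89], [6.02, 3.12]] + [[0.33, -0.64], [-0.06, 0.12], [-0.12, 0.24]]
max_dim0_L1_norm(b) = 12.76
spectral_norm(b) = 8.60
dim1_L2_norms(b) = [3.39, 4.11, 6.79]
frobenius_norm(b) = 8.63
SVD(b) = [[-0.38, 0.92], [-0.48, -0.17], [-0.79, -0.35]] @ diag([8.595479288267946, 0.7828383006450288]) @ [[-0.89,-0.46],[0.46,-0.89]]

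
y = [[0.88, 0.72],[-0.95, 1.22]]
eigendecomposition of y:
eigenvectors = [[-0.13+0.64j, -0.13-0.64j],  [(-0.75+0j), (-0.75-0j)]]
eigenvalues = [(1.05+0.81j), (1.05-0.81j)]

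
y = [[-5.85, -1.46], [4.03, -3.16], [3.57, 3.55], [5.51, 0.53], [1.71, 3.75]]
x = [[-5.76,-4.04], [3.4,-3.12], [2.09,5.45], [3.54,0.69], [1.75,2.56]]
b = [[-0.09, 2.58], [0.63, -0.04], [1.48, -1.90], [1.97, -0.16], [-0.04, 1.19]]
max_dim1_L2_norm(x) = 7.04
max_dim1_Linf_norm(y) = 5.85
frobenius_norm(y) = 11.64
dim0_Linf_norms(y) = [5.85, 3.75]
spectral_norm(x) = 9.73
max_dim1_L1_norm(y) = 7.31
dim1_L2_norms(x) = [7.04, 4.61, 5.84, 3.61, 3.1]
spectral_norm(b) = 3.66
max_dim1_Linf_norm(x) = 5.76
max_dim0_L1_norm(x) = 16.54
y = b + x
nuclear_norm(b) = 5.85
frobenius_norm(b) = 4.26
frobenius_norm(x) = 11.29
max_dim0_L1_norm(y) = 20.67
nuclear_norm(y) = 15.91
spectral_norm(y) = 10.08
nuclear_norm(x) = 15.46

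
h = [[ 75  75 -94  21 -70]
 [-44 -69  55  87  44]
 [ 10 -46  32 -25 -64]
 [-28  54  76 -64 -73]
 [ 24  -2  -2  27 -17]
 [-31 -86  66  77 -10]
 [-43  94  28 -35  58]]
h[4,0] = 24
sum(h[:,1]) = 20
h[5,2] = 66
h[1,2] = 55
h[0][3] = 21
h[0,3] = 21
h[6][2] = 28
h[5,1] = -86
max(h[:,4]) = 58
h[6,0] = -43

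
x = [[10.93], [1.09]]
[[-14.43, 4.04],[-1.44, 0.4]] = x @ [[-1.32, 0.37]]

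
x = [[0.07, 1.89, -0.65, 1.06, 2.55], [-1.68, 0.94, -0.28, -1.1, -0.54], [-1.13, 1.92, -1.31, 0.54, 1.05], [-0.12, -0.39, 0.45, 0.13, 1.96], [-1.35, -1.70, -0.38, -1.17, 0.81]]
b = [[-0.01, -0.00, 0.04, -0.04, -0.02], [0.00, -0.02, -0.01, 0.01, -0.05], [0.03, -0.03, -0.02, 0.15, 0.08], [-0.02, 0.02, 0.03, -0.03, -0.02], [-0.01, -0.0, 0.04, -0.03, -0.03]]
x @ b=[[-0.07,0.00,0.13,-0.19,-0.25], [0.04,-0.03,-0.13,0.08,0.00], [-0.05,0.01,0.02,-0.18,-0.22], [-0.01,-0.00,0.07,0.01,-0.00], [0.02,0.02,-0.03,-0.01,0.08]]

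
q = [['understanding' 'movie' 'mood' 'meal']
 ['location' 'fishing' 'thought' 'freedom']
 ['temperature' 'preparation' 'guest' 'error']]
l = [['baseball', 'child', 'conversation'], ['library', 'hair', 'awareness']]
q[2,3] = 'error'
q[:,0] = ['understanding', 'location', 'temperature']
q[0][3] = 'meal'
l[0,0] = 'baseball'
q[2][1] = 'preparation'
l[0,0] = 'baseball'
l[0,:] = ['baseball', 'child', 'conversation']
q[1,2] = 'thought'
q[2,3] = 'error'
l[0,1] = 'child'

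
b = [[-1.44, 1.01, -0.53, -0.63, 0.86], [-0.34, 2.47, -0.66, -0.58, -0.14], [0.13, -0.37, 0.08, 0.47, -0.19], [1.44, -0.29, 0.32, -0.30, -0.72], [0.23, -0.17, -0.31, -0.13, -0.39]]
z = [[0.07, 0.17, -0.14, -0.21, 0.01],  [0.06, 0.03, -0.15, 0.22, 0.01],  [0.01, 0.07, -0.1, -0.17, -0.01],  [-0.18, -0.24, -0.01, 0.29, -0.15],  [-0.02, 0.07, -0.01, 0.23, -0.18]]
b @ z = [[0.05, -0.04, 0.1, 0.63, -0.06], [0.22, 0.1, -0.25, 0.53, 0.14], [-0.09, -0.11, 0.03, -0.03, -0.04], [0.16, 0.28, -0.18, -0.67, 0.18], [0.03, 0.02, 0.03, -0.16, 0.09]]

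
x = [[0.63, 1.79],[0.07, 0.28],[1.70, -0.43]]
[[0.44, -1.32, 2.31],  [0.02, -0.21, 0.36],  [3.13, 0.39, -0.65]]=x@ [[1.75, 0.04, -0.05],[-0.37, -0.75, 1.31]]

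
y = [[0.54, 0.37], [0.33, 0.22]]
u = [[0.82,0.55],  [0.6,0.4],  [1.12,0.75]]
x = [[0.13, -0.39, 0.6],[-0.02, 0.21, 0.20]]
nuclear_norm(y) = 0.77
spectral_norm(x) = 0.73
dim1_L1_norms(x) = [1.12, 0.43]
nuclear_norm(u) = 1.82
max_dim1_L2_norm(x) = 0.73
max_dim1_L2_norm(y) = 0.65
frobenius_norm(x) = 0.78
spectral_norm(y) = 0.77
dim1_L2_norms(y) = [0.65, 0.4]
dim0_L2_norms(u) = [1.51, 1.01]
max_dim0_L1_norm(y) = 0.87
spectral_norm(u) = 1.82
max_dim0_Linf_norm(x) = 0.6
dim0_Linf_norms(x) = [0.13, 0.39, 0.6]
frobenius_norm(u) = 1.82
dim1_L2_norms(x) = [0.73, 0.29]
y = x @ u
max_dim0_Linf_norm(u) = 1.12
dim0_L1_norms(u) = [2.54, 1.7]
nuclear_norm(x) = 1.02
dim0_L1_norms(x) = [0.15, 0.6, 0.8]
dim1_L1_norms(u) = [1.37, 1.0, 1.87]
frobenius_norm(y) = 0.77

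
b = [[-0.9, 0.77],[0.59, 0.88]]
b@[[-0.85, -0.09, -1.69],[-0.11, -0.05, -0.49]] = [[0.68, 0.04, 1.14], [-0.60, -0.10, -1.43]]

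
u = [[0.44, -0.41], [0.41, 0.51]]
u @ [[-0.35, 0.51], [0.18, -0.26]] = [[-0.23, 0.33],[-0.05, 0.08]]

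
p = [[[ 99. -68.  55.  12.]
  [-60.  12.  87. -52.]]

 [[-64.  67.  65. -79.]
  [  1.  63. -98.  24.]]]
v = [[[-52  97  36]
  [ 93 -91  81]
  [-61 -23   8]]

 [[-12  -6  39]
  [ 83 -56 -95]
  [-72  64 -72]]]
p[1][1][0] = 1.0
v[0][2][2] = 8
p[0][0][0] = 99.0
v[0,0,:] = [-52, 97, 36]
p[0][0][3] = 12.0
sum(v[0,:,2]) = 125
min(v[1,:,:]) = -95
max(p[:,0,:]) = 99.0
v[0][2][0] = -61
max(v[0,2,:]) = 8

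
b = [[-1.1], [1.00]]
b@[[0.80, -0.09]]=[[-0.88, 0.10], [0.8, -0.09]]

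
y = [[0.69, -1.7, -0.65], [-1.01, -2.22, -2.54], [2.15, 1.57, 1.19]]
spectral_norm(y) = 4.56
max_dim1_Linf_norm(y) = 2.54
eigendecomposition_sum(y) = [[(0.99+0j),-0.31+0.00j,(0.31+0j)], [-1.01-0.00j,(0.32+0j),(-0.31+0j)], [1.15+0.00j,(-0.36+0j),0.35+0.00j]] + [[-0.15+0.36j, (-0.69-0.22j), (-0.48-0.5j)], [0.00+0.68j, (-1.27+0.13j), -1.11-0.48j], [(0.5-0.47j), 0.97+0.84j, (0.42+1.14j)]] + [[(-0.15-0.36j), -0.69+0.22j, -0.48+0.50j], [-0.68j, (-1.27-0.13j), (-1.11+0.48j)], [(0.5+0.47j), 0.97-0.84j, (0.42-1.14j)]]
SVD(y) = [[0.28, -0.77, -0.58], [0.76, -0.19, 0.62], [-0.58, -0.61, 0.53]] @ diag([4.558323434222406, 1.8399285361197426, 0.7270147529391089]) @ [[-0.40,-0.68,-0.62], [-0.9,0.41,0.13], [0.16,0.61,-0.78]]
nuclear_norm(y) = 7.13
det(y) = 6.10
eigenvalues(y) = [(1.67+0j), (-1+1.63j), (-1-1.63j)]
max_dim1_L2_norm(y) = 3.52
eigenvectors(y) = [[(0.54+0j), 0.34-0.15j, 0.34+0.15j],[-0.55+0.00j, 0.45-0.48j, (0.45+0.48j)],[(0.63+0j), (-0.66+0j), (-0.66-0j)]]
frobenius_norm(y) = 4.97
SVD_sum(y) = [[-0.51,-0.86,-0.79], [-1.4,-2.35,-2.14], [1.07,1.8,1.64]] + [[1.27, -0.58, -0.19], [0.31, -0.14, -0.05], [1.02, -0.47, -0.15]] + [[-0.07, -0.26, 0.33], [0.07, 0.27, -0.35], [0.06, 0.24, -0.30]]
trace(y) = -0.34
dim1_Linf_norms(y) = [1.7, 2.54, 2.15]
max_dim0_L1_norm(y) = 5.49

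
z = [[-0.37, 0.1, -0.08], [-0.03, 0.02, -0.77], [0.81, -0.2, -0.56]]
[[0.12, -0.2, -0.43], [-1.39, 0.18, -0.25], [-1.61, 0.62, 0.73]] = z @ [[-0.78, 0.64, 0.82], [-0.21, 0.19, -1.04], [1.83, -0.25, 0.26]]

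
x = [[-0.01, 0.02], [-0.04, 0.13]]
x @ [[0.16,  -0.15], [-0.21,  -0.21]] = [[-0.01, -0.00], [-0.03, -0.02]]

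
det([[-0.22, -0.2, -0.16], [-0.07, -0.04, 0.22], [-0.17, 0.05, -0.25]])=0.013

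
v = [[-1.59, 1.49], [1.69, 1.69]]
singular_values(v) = [2.4, 2.17]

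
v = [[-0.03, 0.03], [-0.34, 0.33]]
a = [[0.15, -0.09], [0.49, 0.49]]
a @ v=[[0.03, -0.03], [-0.18, 0.18]]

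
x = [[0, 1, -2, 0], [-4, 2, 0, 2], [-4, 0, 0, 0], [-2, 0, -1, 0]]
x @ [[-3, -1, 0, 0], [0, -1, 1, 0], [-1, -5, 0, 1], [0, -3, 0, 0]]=[[2, 9, 1, -2], [12, -4, 2, 0], [12, 4, 0, 0], [7, 7, 0, -1]]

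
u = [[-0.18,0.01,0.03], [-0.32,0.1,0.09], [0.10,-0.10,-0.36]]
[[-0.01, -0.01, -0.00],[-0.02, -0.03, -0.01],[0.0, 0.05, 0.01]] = u @ [[0.07,0.02,0.02],[0.05,-0.2,-0.08],[-0.0,-0.08,0.01]]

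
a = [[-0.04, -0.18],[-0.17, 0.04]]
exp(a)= [[0.98, -0.18], [-0.17, 1.06]]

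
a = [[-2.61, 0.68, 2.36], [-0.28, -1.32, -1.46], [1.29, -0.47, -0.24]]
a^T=[[-2.61, -0.28, 1.29], [0.68, -1.32, -0.47], [2.36, -1.46, -0.24]]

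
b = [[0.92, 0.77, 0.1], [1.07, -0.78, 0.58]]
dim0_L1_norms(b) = [1.99, 1.55, 0.68]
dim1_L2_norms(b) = [1.2, 1.45]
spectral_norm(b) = 1.52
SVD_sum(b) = [[0.62, -0.16, 0.26],[1.22, -0.31, 0.5]] + [[0.30, 0.93, -0.16], [-0.15, -0.47, 0.08]]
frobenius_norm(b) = 1.88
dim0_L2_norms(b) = [1.41, 1.1, 0.59]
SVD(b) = [[0.45, 0.89], [0.89, -0.45]] @ diag([1.521556084045409, 1.1062852629879876]) @ [[0.90, -0.23, 0.37], [0.3, 0.94, -0.16]]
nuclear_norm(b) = 2.63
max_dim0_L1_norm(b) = 1.99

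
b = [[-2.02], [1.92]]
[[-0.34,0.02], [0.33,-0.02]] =b@ [[0.17, -0.01]]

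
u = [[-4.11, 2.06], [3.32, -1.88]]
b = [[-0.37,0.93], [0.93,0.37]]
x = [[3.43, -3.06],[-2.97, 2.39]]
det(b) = -1.00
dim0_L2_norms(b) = [1.0, 1.0]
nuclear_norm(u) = 6.12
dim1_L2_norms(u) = [4.6, 3.82]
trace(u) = -5.99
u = x @ b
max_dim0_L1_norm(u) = 7.43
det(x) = -0.89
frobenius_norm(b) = 1.42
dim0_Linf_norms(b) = [0.93, 0.93]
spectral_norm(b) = 1.00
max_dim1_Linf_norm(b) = 0.93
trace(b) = 0.00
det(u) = 0.89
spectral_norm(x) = 5.97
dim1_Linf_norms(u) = [4.11, 3.32]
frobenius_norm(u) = 5.97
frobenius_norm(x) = 5.97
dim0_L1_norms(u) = [7.43, 3.94]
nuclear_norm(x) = 6.12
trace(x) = 5.82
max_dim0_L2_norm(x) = 4.54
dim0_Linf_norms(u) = [4.11, 2.06]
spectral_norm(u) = 5.97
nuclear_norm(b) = 2.00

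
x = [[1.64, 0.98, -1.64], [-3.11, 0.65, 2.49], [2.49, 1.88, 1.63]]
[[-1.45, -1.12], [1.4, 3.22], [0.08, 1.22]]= x@[[-0.06, -0.39], [-0.39, 0.6], [0.59, 0.65]]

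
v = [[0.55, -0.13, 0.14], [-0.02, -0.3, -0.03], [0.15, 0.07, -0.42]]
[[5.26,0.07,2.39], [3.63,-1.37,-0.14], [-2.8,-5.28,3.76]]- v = [[4.71, 0.20, 2.25], [3.65, -1.07, -0.11], [-2.95, -5.35, 4.18]]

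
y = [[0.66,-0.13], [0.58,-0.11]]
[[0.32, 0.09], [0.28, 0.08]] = y @[[0.42, 0.16], [-0.31, 0.12]]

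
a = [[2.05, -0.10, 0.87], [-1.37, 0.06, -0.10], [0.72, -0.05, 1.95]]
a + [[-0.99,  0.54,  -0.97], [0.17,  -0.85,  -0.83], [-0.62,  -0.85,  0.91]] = [[1.06, 0.44, -0.10],[-1.20, -0.79, -0.93],[0.10, -0.90, 2.86]]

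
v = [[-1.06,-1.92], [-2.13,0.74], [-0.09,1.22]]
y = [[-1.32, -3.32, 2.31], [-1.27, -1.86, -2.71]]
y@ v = [[8.26, 2.9], [5.55, -2.24]]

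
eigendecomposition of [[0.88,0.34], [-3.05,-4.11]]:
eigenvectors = [[0.84, -0.07],[-0.54, 1.00]]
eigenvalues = [0.66, -3.89]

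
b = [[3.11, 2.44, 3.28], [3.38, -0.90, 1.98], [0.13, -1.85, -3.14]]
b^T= [[3.11, 3.38, 0.13], [2.44, -0.90, -1.85], [3.28, 1.98, -3.14]]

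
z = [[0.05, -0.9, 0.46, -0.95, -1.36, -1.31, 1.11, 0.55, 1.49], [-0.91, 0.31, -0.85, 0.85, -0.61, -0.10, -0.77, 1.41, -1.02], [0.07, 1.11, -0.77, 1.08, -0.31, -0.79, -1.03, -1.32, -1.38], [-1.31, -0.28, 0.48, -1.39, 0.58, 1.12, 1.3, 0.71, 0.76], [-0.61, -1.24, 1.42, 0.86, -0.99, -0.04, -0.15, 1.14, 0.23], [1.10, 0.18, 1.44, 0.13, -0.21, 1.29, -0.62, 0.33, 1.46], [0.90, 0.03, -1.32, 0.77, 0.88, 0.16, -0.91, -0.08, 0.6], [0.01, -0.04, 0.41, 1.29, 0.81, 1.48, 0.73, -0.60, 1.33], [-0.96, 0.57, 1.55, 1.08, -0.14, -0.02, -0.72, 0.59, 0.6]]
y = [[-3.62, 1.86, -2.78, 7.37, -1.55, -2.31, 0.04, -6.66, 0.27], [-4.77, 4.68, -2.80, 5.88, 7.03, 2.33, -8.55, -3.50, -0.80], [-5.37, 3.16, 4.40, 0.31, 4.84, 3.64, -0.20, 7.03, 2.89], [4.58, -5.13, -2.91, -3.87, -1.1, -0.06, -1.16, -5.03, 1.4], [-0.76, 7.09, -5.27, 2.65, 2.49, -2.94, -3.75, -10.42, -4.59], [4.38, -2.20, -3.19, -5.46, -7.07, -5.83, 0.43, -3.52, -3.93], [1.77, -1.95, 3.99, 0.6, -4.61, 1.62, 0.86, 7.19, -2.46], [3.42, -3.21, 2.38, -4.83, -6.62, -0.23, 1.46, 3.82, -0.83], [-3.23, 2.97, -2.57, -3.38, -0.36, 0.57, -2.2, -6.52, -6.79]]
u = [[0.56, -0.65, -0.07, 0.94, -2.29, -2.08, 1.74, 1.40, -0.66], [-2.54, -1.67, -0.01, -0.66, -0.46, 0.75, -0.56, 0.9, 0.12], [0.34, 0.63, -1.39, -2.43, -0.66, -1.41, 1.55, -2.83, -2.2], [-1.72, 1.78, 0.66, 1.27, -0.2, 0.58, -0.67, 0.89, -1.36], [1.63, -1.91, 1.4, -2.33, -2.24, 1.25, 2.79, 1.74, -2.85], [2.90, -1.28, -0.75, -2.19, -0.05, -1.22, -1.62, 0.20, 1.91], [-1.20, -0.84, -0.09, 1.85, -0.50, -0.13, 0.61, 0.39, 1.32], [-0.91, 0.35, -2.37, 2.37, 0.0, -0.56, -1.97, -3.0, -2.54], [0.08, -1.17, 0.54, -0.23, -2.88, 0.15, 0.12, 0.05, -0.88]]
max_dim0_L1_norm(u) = 14.27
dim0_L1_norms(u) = [11.88, 10.28, 7.28, 14.27, 9.28, 8.13, 11.63, 11.4, 13.84]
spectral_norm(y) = 25.56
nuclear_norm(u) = 34.15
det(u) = 6605.45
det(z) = 200.58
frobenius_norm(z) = 8.10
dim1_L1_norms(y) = [26.46, 40.34, 31.84, 25.24, 39.96, 36.01, 25.05, 26.8, 28.59]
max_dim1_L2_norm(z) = 3.04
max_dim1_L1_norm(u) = 18.14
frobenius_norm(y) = 37.17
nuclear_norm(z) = 20.87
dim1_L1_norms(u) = [10.39, 7.67, 13.44, 9.13, 18.14, 12.12, 6.93, 14.07, 6.1]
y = z @ u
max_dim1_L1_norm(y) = 40.34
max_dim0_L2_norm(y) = 19.0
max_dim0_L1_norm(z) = 8.87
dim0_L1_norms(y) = [31.9, 32.25, 30.29, 34.35, 35.67, 19.53, 18.65, 53.69, 23.96]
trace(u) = -7.96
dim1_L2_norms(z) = [3.04, 2.52, 2.9, 2.88, 2.65, 2.77, 2.27, 2.71, 2.46]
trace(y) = -3.86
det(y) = 1320548.34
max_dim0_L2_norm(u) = 5.31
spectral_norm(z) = 4.83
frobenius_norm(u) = 13.38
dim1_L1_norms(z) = [8.18, 6.83, 7.86, 7.93, 6.68, 6.76, 5.65, 6.7, 6.23]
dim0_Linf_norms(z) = [1.31, 1.24, 1.55, 1.39, 1.36, 1.48, 1.3, 1.41, 1.49]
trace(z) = -2.41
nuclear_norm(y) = 82.79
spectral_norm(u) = 7.78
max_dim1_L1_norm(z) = 8.18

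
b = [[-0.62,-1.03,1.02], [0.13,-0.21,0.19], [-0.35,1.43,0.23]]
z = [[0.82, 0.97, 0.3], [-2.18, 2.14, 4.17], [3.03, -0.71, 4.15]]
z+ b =[[0.20, -0.06, 1.32],[-2.05, 1.93, 4.36],[2.68, 0.72, 4.38]]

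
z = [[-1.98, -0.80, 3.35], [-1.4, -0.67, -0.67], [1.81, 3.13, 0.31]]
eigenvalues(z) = [(-4.21+0j), (0.93+1.55j), (0.93-1.55j)]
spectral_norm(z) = 4.53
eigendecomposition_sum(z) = [[-2.64-0.00j, -2.06+0.00j, 1.65-0.00j], [-0.75-0.00j, (-0.58+0j), 0.47-0.00j], [(1.57+0j), (1.23-0j), (-0.99+0j)]] + [[(0.33+0.2j), 0.63-0.90j, 0.85-0.10j], [(-0.33+0.01j), (-0.04+0.94j), (-0.57+0.46j)], [(0.12+0.32j), (0.95-0.26j), 0.65+0.42j]] + [[(0.33-0.2j),0.63+0.90j,(0.85+0.1j)],[(-0.33-0.01j),(-0.04-0.94j),-0.57-0.46j],[0.12-0.32j,(0.95+0.26j),(0.65-0.42j)]]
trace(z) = -2.34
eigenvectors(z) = [[(-0.83+0j), (0.63+0j), 0.63-0.00j], [(-0.24+0j), -0.45+0.29j, (-0.45-0.29j)], [0.50+0.00j, 0.44+0.36j, 0.44-0.36j]]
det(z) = -13.74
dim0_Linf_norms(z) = [1.98, 3.13, 3.35]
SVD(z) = [[0.73,0.68,-0.07], [0.22,-0.33,-0.92], [-0.64,0.66,-0.39]] @ diag([4.533483257196345, 3.220614684592382, 0.94072876543047]) @ [[-0.65, -0.61, 0.46], [0.1, 0.54, 0.84], [0.76, -0.58, 0.29]]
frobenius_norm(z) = 5.64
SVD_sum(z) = [[-2.14, -2.01, 1.54], [-0.64, -0.61, 0.46], [1.89, 1.77, -1.36]] + [[0.21, 1.18, 1.83], [-0.10, -0.57, -0.88], [0.20, 1.14, 1.77]] + [[-0.05, 0.04, -0.02], [-0.66, 0.5, -0.25], [-0.28, 0.21, -0.11]]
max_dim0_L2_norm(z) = 3.43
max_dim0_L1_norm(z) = 5.19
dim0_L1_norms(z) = [5.19, 4.6, 4.33]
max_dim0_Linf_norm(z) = 3.35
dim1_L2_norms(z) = [3.97, 1.69, 3.63]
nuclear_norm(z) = 8.69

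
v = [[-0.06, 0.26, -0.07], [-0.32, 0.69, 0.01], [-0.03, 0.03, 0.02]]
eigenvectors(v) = [[-0.39, -0.87, 0.73], [-0.92, -0.47, 0.33], [-0.03, 0.16, 0.6]]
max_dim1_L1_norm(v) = 1.02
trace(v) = 0.65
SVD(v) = [[-0.33, 0.91, 0.25], [-0.94, -0.3, -0.14], [-0.05, -0.28, 0.96]] @ diag([0.8054282948523936, 0.09047243592850844, 1.3723245541108768e-05]) @ [[0.40, -0.92, 0.02], [0.55, 0.23, -0.8], [-0.73, -0.33, -0.6]]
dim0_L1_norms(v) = [0.41, 0.98, 0.1]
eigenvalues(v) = [0.56, 0.09, -0.0]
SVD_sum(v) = [[-0.11, 0.24, -0.00], [-0.30, 0.7, -0.01], [-0.02, 0.04, -0.0]] + [[0.05,0.02,-0.07], [-0.02,-0.01,0.02], [-0.01,-0.01,0.02]] + [[-0.0, -0.00, -0.0], [0.0, 0.0, 0.00], [-0.0, -0.00, -0.0]]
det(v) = -0.00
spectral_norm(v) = 0.81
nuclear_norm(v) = 0.90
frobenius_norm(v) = 0.81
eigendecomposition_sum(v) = [[-0.16, 0.30, 0.03], [-0.37, 0.71, 0.06], [-0.01, 0.02, 0.0]] + [[0.1, -0.04, -0.10], [0.05, -0.02, -0.05], [-0.02, 0.01, 0.02]] + [[-0.0, 0.00, -0.00], [-0.00, 0.00, -0.00], [-0.0, 0.0, -0.0]]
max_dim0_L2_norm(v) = 0.74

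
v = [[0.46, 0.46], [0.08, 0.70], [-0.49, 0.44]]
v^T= [[0.46, 0.08, -0.49], [0.46, 0.7, 0.44]]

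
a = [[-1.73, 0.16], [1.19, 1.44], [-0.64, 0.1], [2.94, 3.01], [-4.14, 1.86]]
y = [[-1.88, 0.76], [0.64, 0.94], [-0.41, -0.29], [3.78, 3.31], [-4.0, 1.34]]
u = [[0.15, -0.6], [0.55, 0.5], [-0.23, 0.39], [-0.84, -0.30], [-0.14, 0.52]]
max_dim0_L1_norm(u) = 2.31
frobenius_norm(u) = 1.49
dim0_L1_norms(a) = [10.64, 6.57]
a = u + y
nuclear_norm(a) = 9.34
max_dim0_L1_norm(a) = 10.64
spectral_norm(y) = 6.02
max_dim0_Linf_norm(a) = 4.14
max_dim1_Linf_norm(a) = 4.14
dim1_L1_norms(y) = [2.64, 1.58, 0.7, 7.09, 5.34]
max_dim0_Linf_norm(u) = 0.84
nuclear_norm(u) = 2.09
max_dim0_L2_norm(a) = 5.53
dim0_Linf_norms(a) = [4.14, 3.01]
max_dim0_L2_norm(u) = 1.06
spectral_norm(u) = 1.18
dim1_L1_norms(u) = [0.75, 1.05, 0.62, 1.14, 0.66]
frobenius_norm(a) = 6.73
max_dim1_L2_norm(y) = 5.02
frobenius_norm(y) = 6.98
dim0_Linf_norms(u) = [0.84, 0.6]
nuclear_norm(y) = 9.55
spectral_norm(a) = 5.57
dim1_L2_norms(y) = [2.03, 1.14, 0.5, 5.02, 4.22]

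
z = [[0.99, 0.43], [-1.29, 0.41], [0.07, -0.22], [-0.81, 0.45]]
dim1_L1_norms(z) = [1.42, 1.7, 0.29, 1.26]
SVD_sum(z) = [[0.89, -0.15], [-1.32, 0.23], [0.11, -0.02], [-0.86, 0.15]] + [[0.10, 0.58],[0.03, 0.18],[-0.04, -0.2],[0.05, 0.3]]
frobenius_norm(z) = 1.98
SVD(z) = [[-0.49, -0.82], [0.73, -0.25], [-0.06, 0.28], [0.48, -0.42]] @ diag([1.8409231349447417, 0.7211809836824762]) @ [[-0.99,0.17], [-0.17,-0.99]]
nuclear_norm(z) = 2.56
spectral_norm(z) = 1.84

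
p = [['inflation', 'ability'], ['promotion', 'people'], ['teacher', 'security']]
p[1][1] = 'people'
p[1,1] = 'people'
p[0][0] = 'inflation'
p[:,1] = ['ability', 'people', 'security']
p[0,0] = 'inflation'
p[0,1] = 'ability'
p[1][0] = 'promotion'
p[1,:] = ['promotion', 'people']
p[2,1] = 'security'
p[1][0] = 'promotion'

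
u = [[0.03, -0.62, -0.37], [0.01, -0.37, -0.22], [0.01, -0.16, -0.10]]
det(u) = 0.00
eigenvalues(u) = [-0.45, 0.01, -0.0]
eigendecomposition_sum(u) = [[0.02, -0.61, -0.36], [0.01, -0.37, -0.22], [0.01, -0.16, -0.09]] + [[0.01,  -0.01,  -0.01], [-0.0,  0.00,  0.0], [0.00,  -0.00,  -0.00]] + [[-0.0, 0.0, 0.0],[-0.0, 0.0, 0.0],[0.0, -0.0, -0.00]]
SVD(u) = [[-0.84, 0.34, -0.43], [-0.50, -0.79, 0.36], [-0.22, 0.51, 0.83]] @ diag([0.8621078636913457, 0.0077569350381090675, 0.003140273930473434]) @ [[-0.04, 0.86, 0.51], [0.94, 0.20, -0.26], [-0.33, 0.47, -0.82]]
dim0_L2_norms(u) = [0.03, 0.74, 0.44]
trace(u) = -0.44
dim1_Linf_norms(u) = [0.62, 0.37, 0.16]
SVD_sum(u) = [[0.03, -0.62, -0.37], [0.02, -0.37, -0.22], [0.01, -0.16, -0.10]] + [[0.0, 0.00, -0.00], [-0.01, -0.00, 0.00], [0.00, 0.00, -0.0]] + [[0.00, -0.00, 0.0],[-0.0, 0.00, -0.00],[-0.0, 0.0, -0.0]]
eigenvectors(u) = [[0.83,-0.94,0.16],  [0.51,0.16,0.51],  [0.21,-0.31,-0.84]]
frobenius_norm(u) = 0.86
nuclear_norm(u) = 0.87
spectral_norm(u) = 0.86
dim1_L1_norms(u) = [1.02, 0.6, 0.27]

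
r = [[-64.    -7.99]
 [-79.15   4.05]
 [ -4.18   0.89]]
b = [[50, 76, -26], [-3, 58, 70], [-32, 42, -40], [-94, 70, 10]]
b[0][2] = -26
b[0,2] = -26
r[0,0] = -64.0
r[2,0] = -4.18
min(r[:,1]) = -7.99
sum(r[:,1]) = -3.0500000000000003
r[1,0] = -79.15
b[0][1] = 76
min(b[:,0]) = -94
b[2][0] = -32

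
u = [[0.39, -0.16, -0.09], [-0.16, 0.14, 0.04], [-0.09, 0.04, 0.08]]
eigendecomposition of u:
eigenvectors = [[-0.87, 0.38, -0.30],[0.42, 0.30, -0.86],[0.23, 0.88, 0.42]]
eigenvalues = [0.49, 0.05, 0.06]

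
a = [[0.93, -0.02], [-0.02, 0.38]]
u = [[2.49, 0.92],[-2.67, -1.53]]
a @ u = [[2.37, 0.89],[-1.06, -0.6]]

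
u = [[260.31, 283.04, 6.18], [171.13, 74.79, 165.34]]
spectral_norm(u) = 429.39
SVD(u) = [[-0.88, -0.48],[-0.48, 0.88]] @ diag([429.3852688660754, 160.48600431442034]) @ [[-0.72, -0.66, -0.20],[0.16, -0.44, 0.89]]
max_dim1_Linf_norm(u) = 283.04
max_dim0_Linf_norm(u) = 283.04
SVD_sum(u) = [[272.48, 249.45, 74.33], [148.86, 136.28, 40.61]] + [[-12.17, 33.59, -68.15], [22.27, -61.49, 124.73]]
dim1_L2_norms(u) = [384.59, 249.43]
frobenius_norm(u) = 458.40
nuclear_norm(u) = 589.87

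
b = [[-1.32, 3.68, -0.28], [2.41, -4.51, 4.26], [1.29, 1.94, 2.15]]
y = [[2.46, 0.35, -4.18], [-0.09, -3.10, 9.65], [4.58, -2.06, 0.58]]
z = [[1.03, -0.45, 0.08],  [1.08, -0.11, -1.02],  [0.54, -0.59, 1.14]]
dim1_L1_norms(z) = [1.56, 2.21, 2.27]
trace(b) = -3.68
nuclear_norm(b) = 11.94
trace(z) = 2.06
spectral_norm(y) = 11.01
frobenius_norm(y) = 12.33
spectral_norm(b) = 7.44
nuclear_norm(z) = 3.29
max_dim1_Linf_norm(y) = 9.65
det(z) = 0.01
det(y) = -0.16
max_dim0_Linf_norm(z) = 1.14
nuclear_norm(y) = 16.56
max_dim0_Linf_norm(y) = 9.65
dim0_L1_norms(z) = [2.65, 1.15, 2.24]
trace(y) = -0.06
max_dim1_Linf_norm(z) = 1.14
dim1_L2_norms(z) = [1.13, 1.49, 1.39]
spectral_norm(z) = 1.71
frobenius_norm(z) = 2.33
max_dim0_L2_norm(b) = 6.14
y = b @ z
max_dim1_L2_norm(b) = 6.66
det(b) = 21.93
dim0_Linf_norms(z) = [1.08, 0.59, 1.14]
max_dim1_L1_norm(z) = 2.27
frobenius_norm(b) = 8.35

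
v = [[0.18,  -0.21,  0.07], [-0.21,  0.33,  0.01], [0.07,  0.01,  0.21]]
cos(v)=[[0.96, 0.05, -0.01], [0.05, 0.92, 0.00], [-0.01, 0.0, 0.98]]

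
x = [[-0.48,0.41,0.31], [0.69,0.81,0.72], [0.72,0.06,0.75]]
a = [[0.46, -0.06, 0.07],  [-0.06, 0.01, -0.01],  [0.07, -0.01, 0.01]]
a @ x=[[-0.21, 0.14, 0.15], [0.03, -0.02, -0.02], [-0.03, 0.02, 0.02]]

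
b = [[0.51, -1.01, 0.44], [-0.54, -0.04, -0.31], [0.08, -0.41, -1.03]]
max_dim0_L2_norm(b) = 1.16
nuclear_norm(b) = 2.85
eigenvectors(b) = [[-0.88, 0.73, -0.13], [0.45, 0.59, 0.21], [-0.12, -0.36, 0.97]]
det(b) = 0.64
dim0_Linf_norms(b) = [0.54, 1.01, 1.03]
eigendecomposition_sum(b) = [[0.69,  -0.71,  0.25], [-0.36,  0.36,  -0.13], [0.1,  -0.10,  0.03]] + [[-0.20,-0.37,0.05], [-0.16,-0.30,0.04], [0.10,0.18,-0.03]] + [[0.02,0.07,0.14], [-0.02,-0.11,-0.23], [-0.11,-0.49,-1.04]]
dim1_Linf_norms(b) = [1.01, 0.54, 1.03]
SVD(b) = [[-0.91, 0.33, 0.27], [0.34, 0.17, 0.93], [0.26, 0.93, -0.26]] @ diag([1.2694463322008174, 1.135181448411684, 0.4453864488776484]) @ [[-0.49, 0.63, -0.61], [0.13, -0.63, -0.76], [-0.86, -0.45, 0.23]]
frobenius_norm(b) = 1.76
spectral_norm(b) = 1.27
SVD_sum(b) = [[0.56, -0.72, 0.7], [-0.21, 0.27, -0.26], [-0.16, 0.21, -0.2]] + [[0.05,-0.24,-0.28],  [0.03,-0.12,-0.14],  [0.14,-0.67,-0.81]] + [[-0.1, -0.05, 0.03], [-0.36, -0.19, 0.09], [0.10, 0.05, -0.03]]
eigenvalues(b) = [1.09, -0.52, -1.13]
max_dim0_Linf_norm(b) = 1.03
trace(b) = -0.56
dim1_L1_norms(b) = [1.96, 0.89, 1.52]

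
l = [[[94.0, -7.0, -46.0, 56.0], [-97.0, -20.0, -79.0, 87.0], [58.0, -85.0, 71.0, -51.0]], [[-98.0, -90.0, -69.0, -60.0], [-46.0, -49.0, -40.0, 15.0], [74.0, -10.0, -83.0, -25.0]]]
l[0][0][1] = -7.0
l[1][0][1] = -90.0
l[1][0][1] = -90.0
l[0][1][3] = 87.0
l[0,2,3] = -51.0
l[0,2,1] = -85.0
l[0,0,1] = -7.0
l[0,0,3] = 56.0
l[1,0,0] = -98.0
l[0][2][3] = -51.0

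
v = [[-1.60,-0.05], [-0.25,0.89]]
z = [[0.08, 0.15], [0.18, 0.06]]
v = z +[[-1.68, -0.20], [-0.43, 0.83]]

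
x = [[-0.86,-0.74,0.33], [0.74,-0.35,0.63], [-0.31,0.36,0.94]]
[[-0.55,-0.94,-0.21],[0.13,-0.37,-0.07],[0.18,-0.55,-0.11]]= x@[[0.29, 0.35, 0.08],[0.45, 0.56, 0.13],[0.11, -0.68, -0.14]]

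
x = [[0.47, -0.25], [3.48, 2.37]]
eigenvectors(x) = [[-0.31, 0.22], [0.95, -0.98]]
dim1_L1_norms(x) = [0.72, 5.85]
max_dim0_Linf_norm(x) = 3.48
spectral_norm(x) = 4.22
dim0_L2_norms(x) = [3.51, 2.38]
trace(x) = 2.84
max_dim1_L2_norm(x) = 4.21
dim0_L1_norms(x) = [3.95, 2.62]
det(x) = 1.98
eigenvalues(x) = [1.24, 1.6]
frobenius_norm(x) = 4.24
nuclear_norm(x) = 4.69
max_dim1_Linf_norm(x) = 3.48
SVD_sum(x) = [[0.21, 0.14], [3.5, 2.35]] + [[0.26, -0.39], [-0.02, 0.02]]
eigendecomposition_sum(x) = [[3.89, 0.86], [-11.97, -2.65]] + [[-3.42, -1.11], [15.45, 5.02]]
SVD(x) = [[-0.06, -1.00], [-1.0, 0.06]] @ diag([4.217754523662073, 0.47036876823202983]) @ [[-0.83, -0.56], [-0.56, 0.83]]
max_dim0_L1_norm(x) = 3.95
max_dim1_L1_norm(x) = 5.85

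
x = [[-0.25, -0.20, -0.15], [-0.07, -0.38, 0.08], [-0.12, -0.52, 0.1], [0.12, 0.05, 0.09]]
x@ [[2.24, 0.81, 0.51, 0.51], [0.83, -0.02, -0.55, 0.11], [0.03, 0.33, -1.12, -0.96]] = [[-0.73, -0.25, 0.15, -0.01], [-0.47, -0.02, 0.08, -0.15], [-0.7, -0.05, 0.11, -0.21], [0.31, 0.13, -0.07, -0.02]]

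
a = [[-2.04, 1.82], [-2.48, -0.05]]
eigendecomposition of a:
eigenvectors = [[(-0.3+0.57j), (-0.3-0.57j)], [-0.76+0.00j, (-0.76-0j)]]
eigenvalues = [(-1.04+1.88j), (-1.04-1.88j)]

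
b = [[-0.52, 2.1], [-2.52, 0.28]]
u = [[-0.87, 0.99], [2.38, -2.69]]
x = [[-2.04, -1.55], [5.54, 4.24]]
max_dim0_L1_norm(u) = 3.68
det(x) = -0.06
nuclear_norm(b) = 4.63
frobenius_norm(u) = 3.83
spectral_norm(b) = 2.76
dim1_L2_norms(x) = [2.56, 6.98]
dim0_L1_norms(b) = [3.04, 2.38]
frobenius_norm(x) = 7.43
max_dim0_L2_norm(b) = 2.57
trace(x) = 2.20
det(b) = 5.15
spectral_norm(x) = 7.43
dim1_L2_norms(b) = [2.16, 2.54]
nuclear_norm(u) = 3.83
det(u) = -0.02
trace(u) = -3.56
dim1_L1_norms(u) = [1.86, 5.07]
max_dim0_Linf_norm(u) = 2.69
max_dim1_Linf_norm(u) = 2.69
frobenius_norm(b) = 3.33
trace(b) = -0.24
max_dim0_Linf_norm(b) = 2.52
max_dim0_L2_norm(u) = 2.87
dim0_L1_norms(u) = [3.25, 3.68]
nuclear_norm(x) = 7.44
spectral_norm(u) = 3.83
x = u @ b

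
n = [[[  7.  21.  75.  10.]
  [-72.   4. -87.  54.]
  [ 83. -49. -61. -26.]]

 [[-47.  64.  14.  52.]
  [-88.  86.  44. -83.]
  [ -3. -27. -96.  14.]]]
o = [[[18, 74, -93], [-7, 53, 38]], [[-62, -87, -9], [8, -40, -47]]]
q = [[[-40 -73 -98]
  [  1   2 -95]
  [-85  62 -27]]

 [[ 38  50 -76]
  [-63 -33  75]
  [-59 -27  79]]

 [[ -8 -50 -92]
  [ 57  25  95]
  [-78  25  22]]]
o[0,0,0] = 18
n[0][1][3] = 54.0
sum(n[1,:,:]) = -70.0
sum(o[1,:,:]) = -237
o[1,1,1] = -40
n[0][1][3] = 54.0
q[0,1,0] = 1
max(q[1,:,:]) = 79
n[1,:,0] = [-47.0, -88.0, -3.0]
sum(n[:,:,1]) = 99.0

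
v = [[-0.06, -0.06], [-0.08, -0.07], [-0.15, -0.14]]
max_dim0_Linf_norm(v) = 0.15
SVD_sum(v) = [[-0.06,-0.06], [-0.08,-0.07], [-0.15,-0.14]] + [[0.00,-0.0], [-0.0,0.0], [0.00,-0.0]]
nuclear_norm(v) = 0.25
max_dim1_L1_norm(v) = 0.29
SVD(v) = [[-0.34, 0.69], [-0.43, -0.72], [-0.83, 0.09]] @ diag([0.2461301005973624, 0.004469181125470992]) @ [[0.73, 0.68], [0.68, -0.73]]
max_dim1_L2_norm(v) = 0.21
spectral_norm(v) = 0.25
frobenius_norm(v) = 0.25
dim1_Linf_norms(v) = [0.06, 0.08, 0.15]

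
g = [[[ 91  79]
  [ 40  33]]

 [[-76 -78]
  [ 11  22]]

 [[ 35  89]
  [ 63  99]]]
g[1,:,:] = [[-76, -78], [11, 22]]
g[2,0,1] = 89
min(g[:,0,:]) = -78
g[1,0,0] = -76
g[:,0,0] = [91, -76, 35]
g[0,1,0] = 40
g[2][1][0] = 63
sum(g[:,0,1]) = 90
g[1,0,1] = -78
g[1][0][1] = -78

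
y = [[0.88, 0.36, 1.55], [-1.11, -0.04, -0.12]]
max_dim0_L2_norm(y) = 1.55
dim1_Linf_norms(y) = [1.55, 1.11]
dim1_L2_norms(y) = [1.82, 1.12]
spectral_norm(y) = 1.96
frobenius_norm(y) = 2.13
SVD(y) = [[-0.91, 0.41],[0.41, 0.91]] @ diag([1.959838350036727, 0.844768395316326]) @ [[-0.64, -0.18, -0.75], [-0.77, 0.13, 0.63]]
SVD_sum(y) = [[1.15, 0.31, 1.33], [-0.52, -0.14, -0.60]] + [[-0.27, 0.05, 0.22],[-0.59, 0.10, 0.48]]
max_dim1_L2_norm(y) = 1.82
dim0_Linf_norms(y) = [1.11, 0.36, 1.55]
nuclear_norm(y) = 2.80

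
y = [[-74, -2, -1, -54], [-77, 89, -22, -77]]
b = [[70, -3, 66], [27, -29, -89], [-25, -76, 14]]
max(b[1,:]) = 27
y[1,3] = -77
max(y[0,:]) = -1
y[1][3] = -77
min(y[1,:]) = -77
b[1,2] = -89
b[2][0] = -25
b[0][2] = 66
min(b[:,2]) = -89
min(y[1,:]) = -77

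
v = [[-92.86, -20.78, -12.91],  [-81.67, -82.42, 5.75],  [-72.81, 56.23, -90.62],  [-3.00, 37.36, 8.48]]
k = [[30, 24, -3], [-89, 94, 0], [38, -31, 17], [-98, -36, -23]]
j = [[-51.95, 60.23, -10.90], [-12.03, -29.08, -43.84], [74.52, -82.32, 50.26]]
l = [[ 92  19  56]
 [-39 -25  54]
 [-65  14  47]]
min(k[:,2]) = -23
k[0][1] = 24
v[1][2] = 5.75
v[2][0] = -72.81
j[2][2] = 50.26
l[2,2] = 47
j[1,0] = -12.03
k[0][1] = 24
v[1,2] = 5.75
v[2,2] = -90.62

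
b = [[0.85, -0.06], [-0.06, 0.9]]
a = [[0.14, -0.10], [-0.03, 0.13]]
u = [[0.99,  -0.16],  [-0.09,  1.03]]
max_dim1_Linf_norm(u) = 1.03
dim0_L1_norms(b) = [0.91, 0.96]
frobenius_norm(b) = 1.24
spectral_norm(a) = 0.20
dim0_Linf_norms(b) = [0.85, 0.9]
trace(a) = 0.27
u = a + b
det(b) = 0.76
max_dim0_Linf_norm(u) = 1.03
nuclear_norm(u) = 2.02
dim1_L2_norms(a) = [0.17, 0.13]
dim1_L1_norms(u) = [1.15, 1.12]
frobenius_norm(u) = 1.44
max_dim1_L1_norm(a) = 0.24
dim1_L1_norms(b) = [0.91, 0.96]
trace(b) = 1.75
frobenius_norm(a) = 0.22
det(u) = 1.01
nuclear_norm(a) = 0.28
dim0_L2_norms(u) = [0.99, 1.04]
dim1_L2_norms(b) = [0.85, 0.9]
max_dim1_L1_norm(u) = 1.15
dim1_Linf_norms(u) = [0.99, 1.03]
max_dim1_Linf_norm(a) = 0.14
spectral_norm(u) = 1.14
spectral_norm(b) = 0.94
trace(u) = 2.02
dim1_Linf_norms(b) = [0.85, 0.9]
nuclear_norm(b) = 1.75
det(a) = 0.02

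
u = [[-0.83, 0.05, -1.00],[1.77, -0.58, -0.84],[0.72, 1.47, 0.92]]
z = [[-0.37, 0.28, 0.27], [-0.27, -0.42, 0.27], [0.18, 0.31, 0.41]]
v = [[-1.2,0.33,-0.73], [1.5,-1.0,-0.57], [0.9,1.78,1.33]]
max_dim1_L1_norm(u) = 3.19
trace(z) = -0.38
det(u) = -3.71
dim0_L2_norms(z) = [0.49, 0.59, 0.56]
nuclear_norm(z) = 1.60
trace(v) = -0.87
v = z + u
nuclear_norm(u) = 5.02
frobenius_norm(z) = 0.95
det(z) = 0.14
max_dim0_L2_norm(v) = 2.12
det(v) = -3.06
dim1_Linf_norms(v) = [1.2, 1.5, 1.78]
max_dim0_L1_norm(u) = 3.32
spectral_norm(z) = 0.65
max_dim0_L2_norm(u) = 2.08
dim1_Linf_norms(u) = [1.0, 1.77, 1.47]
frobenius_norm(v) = 3.38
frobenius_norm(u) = 3.06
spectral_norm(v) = 2.53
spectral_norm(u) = 2.08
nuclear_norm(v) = 5.25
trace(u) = -0.49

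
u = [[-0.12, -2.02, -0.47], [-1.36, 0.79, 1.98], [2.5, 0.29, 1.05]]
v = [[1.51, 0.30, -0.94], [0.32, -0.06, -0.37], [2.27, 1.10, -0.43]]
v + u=[[1.39,-1.72,-1.41], [-1.04,0.73,1.61], [4.77,1.39,0.62]]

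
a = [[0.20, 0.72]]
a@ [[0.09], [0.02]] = [[0.03]]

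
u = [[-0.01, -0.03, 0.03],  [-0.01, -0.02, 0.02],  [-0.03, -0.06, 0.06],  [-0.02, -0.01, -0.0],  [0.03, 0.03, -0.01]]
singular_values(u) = [0.11, 0.03, 0.0]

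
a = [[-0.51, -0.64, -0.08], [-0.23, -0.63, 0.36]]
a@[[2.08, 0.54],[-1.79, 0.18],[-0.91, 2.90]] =[[0.16, -0.62],[0.32, 0.81]]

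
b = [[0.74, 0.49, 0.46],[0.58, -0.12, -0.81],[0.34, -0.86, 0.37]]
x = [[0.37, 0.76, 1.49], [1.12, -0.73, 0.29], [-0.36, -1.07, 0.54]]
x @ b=[[1.22,-1.19,0.11], [0.5,0.39,1.21], [-0.70,-0.51,0.90]]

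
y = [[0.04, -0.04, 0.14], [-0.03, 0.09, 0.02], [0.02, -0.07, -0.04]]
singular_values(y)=[0.15, 0.13, 0.0]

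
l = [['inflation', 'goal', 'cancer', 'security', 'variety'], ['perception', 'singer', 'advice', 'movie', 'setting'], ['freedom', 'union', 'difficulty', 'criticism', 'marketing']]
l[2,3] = 'criticism'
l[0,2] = 'cancer'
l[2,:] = ['freedom', 'union', 'difficulty', 'criticism', 'marketing']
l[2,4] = 'marketing'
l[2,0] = 'freedom'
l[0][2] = 'cancer'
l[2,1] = 'union'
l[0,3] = 'security'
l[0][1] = 'goal'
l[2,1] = 'union'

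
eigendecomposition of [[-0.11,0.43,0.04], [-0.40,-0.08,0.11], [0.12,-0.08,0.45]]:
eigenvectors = [[0.70+0.00j, (0.7-0j), 0.14+0.00j], [0.03+0.70j, 0.03-0.70j, (0.1+0j)], [-0.14-0.01j, (-0.14+0.01j), (0.99+0j)]]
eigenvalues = [(-0.1+0.43j), (-0.1-0.43j), (0.46+0j)]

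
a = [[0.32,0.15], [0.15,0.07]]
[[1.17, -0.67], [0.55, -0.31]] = a@[[3.25, -0.27], [0.84, -3.87]]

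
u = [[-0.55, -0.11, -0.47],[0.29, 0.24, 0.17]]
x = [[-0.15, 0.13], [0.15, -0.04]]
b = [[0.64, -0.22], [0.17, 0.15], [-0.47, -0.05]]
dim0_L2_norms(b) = [0.81, 0.27]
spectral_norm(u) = 0.82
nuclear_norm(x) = 0.30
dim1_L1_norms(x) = [0.28, 0.19]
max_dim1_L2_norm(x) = 0.2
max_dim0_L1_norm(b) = 1.28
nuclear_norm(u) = 1.00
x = u @ b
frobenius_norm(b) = 0.86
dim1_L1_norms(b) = [0.86, 0.32, 0.52]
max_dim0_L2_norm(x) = 0.21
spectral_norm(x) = 0.25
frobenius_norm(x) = 0.25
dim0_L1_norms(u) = [0.84, 0.35, 0.64]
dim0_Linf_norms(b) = [0.64, 0.22]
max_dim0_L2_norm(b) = 0.81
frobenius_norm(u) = 0.84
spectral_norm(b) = 0.82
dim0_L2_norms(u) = [0.62, 0.26, 0.5]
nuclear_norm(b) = 1.06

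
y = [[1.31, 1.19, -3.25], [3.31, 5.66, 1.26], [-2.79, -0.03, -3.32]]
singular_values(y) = [7.13, 4.73, 1.98]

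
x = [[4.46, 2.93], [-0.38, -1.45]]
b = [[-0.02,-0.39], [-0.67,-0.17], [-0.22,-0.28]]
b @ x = [[0.06, 0.51], [-2.92, -1.72], [-0.87, -0.24]]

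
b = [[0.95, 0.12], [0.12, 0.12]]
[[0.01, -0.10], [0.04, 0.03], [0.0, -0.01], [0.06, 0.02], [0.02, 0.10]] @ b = [[-0.0, -0.01],[0.04, 0.01],[-0.0, -0.00],[0.06, 0.01],[0.03, 0.01]]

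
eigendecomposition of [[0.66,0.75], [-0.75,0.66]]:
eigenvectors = [[0.71+0.00j, (0.71-0j)], [0.00+0.71j, -0.71j]]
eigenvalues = [(0.66+0.75j), (0.66-0.75j)]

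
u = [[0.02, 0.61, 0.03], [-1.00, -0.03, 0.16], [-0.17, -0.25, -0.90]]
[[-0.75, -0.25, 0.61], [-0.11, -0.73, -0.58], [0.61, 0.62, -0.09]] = u @ [[0.09, 0.63, 0.51], [-1.21, -0.39, 1.0], [-0.36, -0.70, -0.27]]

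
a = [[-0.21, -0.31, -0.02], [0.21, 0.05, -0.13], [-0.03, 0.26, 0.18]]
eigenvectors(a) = [[-0.35+0.43j, -0.35-0.43j, (0.54+0j)], [(0.61+0j), (0.61-0j), -0.42+0.00j], [(-0.36-0.43j), (-0.36+0.43j), 0.73+0.00j]]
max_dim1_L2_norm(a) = 0.37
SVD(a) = [[-0.81, 0.21, 0.55],[0.25, -0.73, 0.64],[0.54, 0.65, 0.53]] @ diag([0.45849678030018526, 0.30785176897483196, 0.002826799149268004]) @ [[0.45, 0.88, 0.17], [-0.7, 0.23, 0.68], [0.55, -0.43, 0.72]]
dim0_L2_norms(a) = [0.3, 0.41, 0.22]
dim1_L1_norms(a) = [0.54, 0.39, 0.47]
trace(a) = 0.02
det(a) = 0.00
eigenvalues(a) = [(0.01+0.24j), (0.01-0.24j), (0.01+0j)]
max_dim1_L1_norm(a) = 0.54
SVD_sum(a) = [[-0.17, -0.32, -0.06], [0.05, 0.10, 0.02], [0.11, 0.22, 0.04]] + [[-0.04, 0.01, 0.04], [0.16, -0.05, -0.15], [-0.14, 0.05, 0.14]] + [[0.00,-0.00,0.00], [0.00,-0.0,0.0], [0.0,-0.00,0.00]]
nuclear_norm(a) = 0.77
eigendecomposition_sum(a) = [[(-0.11+0.04j), -0.16-0.10j, (-0.01-0.08j)], [0.11+0.06j, (0.03+0.2j), -0.06+0.07j], [(-0.02-0.11j), 0.13-0.14j, 0.09+0.00j]] + [[(-0.11-0.04j), (-0.16+0.1j), (-0.01+0.08j)], [0.11-0.06j, 0.03-0.20j, -0.06-0.07j], [-0.02+0.11j, 0.13+0.14j, (0.09-0j)]] + [[0j,0.01+0.00j,-0j], [(-0-0j),-0.00-0.00j,-0.00+0.00j], [0.01+0.00j,(0.01+0j),(0.01-0j)]]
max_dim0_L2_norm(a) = 0.41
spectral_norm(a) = 0.46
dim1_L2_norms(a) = [0.37, 0.25, 0.32]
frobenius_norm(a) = 0.55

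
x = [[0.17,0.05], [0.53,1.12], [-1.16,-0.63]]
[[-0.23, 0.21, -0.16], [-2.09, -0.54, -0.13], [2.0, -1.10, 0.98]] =x @ [[-0.95, 1.63, -1.06], [-1.42, -1.25, 0.39]]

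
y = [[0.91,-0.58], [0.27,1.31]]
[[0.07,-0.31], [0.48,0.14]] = y @ [[0.27,-0.24], [0.31,0.16]]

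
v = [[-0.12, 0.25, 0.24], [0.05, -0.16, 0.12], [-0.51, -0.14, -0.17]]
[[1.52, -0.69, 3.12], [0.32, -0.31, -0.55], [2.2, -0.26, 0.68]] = v @ [[-5.54, 1.29, -4.51], [-0.59, 0.38, 5.66], [4.19, -2.64, 4.86]]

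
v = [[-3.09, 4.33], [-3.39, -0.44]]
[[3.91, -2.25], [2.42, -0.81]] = v @ [[-0.76,0.28], [0.36,-0.32]]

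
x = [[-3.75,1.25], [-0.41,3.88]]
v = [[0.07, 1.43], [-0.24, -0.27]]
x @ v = [[-0.56,-5.7], [-0.96,-1.63]]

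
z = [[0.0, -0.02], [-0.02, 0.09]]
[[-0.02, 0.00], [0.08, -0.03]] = z@ [[0.27,0.73], [1.00,-0.2]]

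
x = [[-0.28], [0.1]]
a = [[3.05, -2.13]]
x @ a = [[-0.85, 0.6], [0.3, -0.21]]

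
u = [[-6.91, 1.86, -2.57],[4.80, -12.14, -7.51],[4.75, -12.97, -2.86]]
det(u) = 404.131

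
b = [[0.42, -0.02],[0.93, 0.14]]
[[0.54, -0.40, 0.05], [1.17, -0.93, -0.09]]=b@[[1.28, -0.96, 0.07], [-0.13, -0.30, -1.11]]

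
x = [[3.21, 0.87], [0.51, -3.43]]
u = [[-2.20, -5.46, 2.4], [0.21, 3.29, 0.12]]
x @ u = [[-6.88, -14.66, 7.81], [-1.84, -14.07, 0.81]]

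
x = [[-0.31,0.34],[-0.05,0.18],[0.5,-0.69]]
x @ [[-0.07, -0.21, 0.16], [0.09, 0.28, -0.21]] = [[0.05, 0.16, -0.12], [0.02, 0.06, -0.05], [-0.1, -0.30, 0.22]]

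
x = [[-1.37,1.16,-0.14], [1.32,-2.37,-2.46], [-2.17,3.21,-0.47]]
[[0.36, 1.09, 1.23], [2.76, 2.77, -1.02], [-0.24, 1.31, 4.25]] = x @ [[-0.8, -1.11, 0.48], [-0.74, -0.52, 1.53], [-0.84, -1.22, -0.80]]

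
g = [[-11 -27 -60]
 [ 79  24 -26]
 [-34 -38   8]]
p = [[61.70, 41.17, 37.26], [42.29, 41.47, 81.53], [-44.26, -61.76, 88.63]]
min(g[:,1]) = -38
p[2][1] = -61.76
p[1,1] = 41.47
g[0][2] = -60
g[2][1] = -38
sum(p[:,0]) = 59.73000000000001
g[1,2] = -26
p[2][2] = 88.63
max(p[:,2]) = 88.63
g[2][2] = 8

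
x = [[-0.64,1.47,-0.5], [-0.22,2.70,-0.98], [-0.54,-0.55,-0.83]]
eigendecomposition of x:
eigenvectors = [[-0.21, -0.65, -0.41],  [-0.26, 0.18, -0.89],  [-0.94, 0.73, 0.20]]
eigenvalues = [-1.1, -0.48, 2.81]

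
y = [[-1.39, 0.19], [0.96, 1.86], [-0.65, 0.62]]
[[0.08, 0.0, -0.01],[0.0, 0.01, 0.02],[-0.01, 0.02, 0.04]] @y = [[-0.1, 0.01], [-0.0, 0.03], [0.01, 0.06]]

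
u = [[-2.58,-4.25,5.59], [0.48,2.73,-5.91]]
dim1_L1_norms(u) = [12.42, 9.12]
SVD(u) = [[-0.76, 0.65], [0.65, 0.76]] @ diag([9.780104829489376, 1.7111252216592892]) @ [[0.23, 0.51, -0.83], [-0.77, -0.42, -0.48]]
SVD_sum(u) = [[-1.71, -3.78, 6.12], [1.48, 3.27, -5.30]] + [[-0.87, -0.47, -0.53], [-1.00, -0.54, -0.61]]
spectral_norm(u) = 9.78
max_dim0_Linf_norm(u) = 5.91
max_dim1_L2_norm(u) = 7.48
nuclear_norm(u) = 11.49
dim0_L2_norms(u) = [2.62, 5.05, 8.13]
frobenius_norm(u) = 9.93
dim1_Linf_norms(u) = [5.59, 5.91]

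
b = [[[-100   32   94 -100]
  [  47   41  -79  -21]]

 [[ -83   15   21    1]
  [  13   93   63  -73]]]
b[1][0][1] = 15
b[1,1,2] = 63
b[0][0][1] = 32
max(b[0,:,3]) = -21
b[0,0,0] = -100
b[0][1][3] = -21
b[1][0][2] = 21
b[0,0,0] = -100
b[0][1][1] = 41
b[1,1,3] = -73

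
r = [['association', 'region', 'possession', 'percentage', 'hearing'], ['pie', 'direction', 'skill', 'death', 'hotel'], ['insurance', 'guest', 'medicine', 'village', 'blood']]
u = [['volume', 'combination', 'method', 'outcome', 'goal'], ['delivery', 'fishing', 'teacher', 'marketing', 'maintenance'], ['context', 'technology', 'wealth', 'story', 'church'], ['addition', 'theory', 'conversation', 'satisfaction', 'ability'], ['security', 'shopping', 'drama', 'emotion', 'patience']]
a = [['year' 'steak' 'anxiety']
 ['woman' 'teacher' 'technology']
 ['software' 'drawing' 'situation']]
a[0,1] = 'steak'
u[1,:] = ['delivery', 'fishing', 'teacher', 'marketing', 'maintenance']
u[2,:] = ['context', 'technology', 'wealth', 'story', 'church']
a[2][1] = 'drawing'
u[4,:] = ['security', 'shopping', 'drama', 'emotion', 'patience']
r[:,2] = ['possession', 'skill', 'medicine']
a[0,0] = 'year'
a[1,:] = ['woman', 'teacher', 'technology']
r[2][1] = 'guest'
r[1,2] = 'skill'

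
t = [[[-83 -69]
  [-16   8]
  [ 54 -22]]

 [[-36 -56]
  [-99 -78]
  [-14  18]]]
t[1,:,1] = [-56, -78, 18]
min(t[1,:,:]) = -99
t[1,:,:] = [[-36, -56], [-99, -78], [-14, 18]]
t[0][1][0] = -16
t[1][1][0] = -99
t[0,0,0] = -83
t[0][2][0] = 54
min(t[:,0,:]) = -83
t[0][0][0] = -83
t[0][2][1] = -22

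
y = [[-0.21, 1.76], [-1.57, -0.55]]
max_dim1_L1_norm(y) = 2.12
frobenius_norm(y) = 2.43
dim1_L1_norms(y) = [1.97, 2.12]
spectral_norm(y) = 1.90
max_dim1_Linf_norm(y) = 1.76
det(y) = 2.88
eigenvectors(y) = [[0.73+0.00j, 0.73-0.00j],[(-0.07+0.68j), (-0.07-0.68j)]]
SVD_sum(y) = [[0.62, 1.39],[-0.46, -1.04]] + [[-0.83, 0.37], [-1.11, 0.49]]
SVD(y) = [[-0.8, 0.6], [0.60, 0.8]] @ diag([1.9025563498069582, 1.5130695079239498]) @ [[-0.41, -0.91], [-0.91, 0.41]]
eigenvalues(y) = [(-0.38+1.65j), (-0.38-1.65j)]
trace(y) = -0.76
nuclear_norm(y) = 3.42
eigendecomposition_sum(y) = [[-0.10+0.85j, 0.88+0.20j], [-0.78-0.18j, -0.28+0.81j]] + [[(-0.1-0.85j), (0.88-0.2j)], [(-0.78+0.18j), -0.28-0.81j]]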